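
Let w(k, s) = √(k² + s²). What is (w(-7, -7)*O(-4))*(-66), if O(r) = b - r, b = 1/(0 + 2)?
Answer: -2079*√2 ≈ -2940.1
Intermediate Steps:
b = ½ (b = 1/2 = ½ ≈ 0.50000)
O(r) = ½ - r
(w(-7, -7)*O(-4))*(-66) = (√((-7)² + (-7)²)*(½ - 1*(-4)))*(-66) = (√(49 + 49)*(½ + 4))*(-66) = (√98*(9/2))*(-66) = ((7*√2)*(9/2))*(-66) = (63*√2/2)*(-66) = -2079*√2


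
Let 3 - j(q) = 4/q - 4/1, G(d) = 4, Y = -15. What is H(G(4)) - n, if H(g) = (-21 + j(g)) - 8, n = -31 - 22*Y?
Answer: -322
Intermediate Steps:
n = 299 (n = -31 - 22*(-15) = -31 + 330 = 299)
j(q) = 7 - 4/q (j(q) = 3 - (4/q - 4/1) = 3 - (4/q - 4*1) = 3 - (4/q - 4) = 3 - (-4 + 4/q) = 3 + (4 - 4/q) = 7 - 4/q)
H(g) = -22 - 4/g (H(g) = (-21 + (7 - 4/g)) - 8 = (-14 - 4/g) - 8 = -22 - 4/g)
H(G(4)) - n = (-22 - 4/4) - 1*299 = (-22 - 4*¼) - 299 = (-22 - 1) - 299 = -23 - 299 = -322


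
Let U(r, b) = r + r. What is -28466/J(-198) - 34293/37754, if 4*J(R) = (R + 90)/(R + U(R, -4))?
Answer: -23643552301/37754 ≈ -6.2625e+5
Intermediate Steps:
U(r, b) = 2*r
J(R) = (90 + R)/(12*R) (J(R) = ((R + 90)/(R + 2*R))/4 = ((90 + R)/((3*R)))/4 = ((90 + R)*(1/(3*R)))/4 = ((90 + R)/(3*R))/4 = (90 + R)/(12*R))
-28466/J(-198) - 34293/37754 = -28466*(-2376/(90 - 198)) - 34293/37754 = -28466/((1/12)*(-1/198)*(-108)) - 34293*1/37754 = -28466/1/22 - 34293/37754 = -28466*22 - 34293/37754 = -626252 - 34293/37754 = -23643552301/37754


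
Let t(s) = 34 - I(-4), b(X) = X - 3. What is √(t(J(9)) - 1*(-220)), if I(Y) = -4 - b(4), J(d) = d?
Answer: √259 ≈ 16.093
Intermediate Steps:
b(X) = -3 + X
I(Y) = -5 (I(Y) = -4 - (-3 + 4) = -4 - 1*1 = -4 - 1 = -5)
t(s) = 39 (t(s) = 34 - 1*(-5) = 34 + 5 = 39)
√(t(J(9)) - 1*(-220)) = √(39 - 1*(-220)) = √(39 + 220) = √259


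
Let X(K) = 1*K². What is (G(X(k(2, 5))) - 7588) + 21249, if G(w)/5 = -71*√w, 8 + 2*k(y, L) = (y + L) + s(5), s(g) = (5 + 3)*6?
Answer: 10637/2 ≈ 5318.5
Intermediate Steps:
s(g) = 48 (s(g) = 8*6 = 48)
k(y, L) = 20 + L/2 + y/2 (k(y, L) = -4 + ((y + L) + 48)/2 = -4 + ((L + y) + 48)/2 = -4 + (48 + L + y)/2 = -4 + (24 + L/2 + y/2) = 20 + L/2 + y/2)
X(K) = K²
G(w) = -355*√w (G(w) = 5*(-71*√w) = -355*√w)
(G(X(k(2, 5))) - 7588) + 21249 = (-355*√((20 + (½)*5 + (½)*2)²) - 7588) + 21249 = (-355*√((20 + 5/2 + 1)²) - 7588) + 21249 = (-355*√((47/2)²) - 7588) + 21249 = (-355*√(2209/4) - 7588) + 21249 = (-355*47/2 - 7588) + 21249 = (-16685/2 - 7588) + 21249 = -31861/2 + 21249 = 10637/2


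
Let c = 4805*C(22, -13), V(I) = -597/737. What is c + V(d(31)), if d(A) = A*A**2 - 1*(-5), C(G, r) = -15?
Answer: -53119872/737 ≈ -72076.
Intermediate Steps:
d(A) = 5 + A**3 (d(A) = A**3 + 5 = 5 + A**3)
V(I) = -597/737 (V(I) = -597*1/737 = -597/737)
c = -72075 (c = 4805*(-15) = -72075)
c + V(d(31)) = -72075 - 597/737 = -53119872/737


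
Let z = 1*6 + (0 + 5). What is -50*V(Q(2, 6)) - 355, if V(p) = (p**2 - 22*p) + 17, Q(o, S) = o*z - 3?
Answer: 1645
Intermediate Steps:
z = 11 (z = 6 + 5 = 11)
Q(o, S) = -3 + 11*o (Q(o, S) = o*11 - 3 = 11*o - 3 = -3 + 11*o)
V(p) = 17 + p**2 - 22*p
-50*V(Q(2, 6)) - 355 = -50*(17 + (-3 + 11*2)**2 - 22*(-3 + 11*2)) - 355 = -50*(17 + (-3 + 22)**2 - 22*(-3 + 22)) - 355 = -50*(17 + 19**2 - 22*19) - 355 = -50*(17 + 361 - 418) - 355 = -50*(-40) - 355 = 2000 - 355 = 1645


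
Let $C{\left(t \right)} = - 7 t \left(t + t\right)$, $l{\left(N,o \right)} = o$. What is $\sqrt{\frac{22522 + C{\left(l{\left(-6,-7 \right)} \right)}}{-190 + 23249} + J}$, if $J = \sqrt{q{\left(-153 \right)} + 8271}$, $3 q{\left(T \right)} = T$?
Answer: $\frac{\sqrt{503516324 + 1063434962 \sqrt{2055}}}{23059} \approx 9.5714$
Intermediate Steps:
$q{\left(T \right)} = \frac{T}{3}$
$C{\left(t \right)} = - 14 t^{2}$ ($C{\left(t \right)} = - 7 t 2 t = - 14 t^{2}$)
$J = 2 \sqrt{2055}$ ($J = \sqrt{\frac{1}{3} \left(-153\right) + 8271} = \sqrt{-51 + 8271} = \sqrt{8220} = 2 \sqrt{2055} \approx 90.664$)
$\sqrt{\frac{22522 + C{\left(l{\left(-6,-7 \right)} \right)}}{-190 + 23249} + J} = \sqrt{\frac{22522 - 14 \left(-7\right)^{2}}{-190 + 23249} + 2 \sqrt{2055}} = \sqrt{\frac{22522 - 686}{23059} + 2 \sqrt{2055}} = \sqrt{\left(22522 - 686\right) \frac{1}{23059} + 2 \sqrt{2055}} = \sqrt{21836 \cdot \frac{1}{23059} + 2 \sqrt{2055}} = \sqrt{\frac{21836}{23059} + 2 \sqrt{2055}}$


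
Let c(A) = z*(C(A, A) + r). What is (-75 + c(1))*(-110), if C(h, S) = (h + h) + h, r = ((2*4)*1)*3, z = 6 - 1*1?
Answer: -6600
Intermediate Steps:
z = 5 (z = 6 - 1 = 5)
r = 24 (r = (8*1)*3 = 8*3 = 24)
C(h, S) = 3*h (C(h, S) = 2*h + h = 3*h)
c(A) = 120 + 15*A (c(A) = 5*(3*A + 24) = 5*(24 + 3*A) = 120 + 15*A)
(-75 + c(1))*(-110) = (-75 + (120 + 15*1))*(-110) = (-75 + (120 + 15))*(-110) = (-75 + 135)*(-110) = 60*(-110) = -6600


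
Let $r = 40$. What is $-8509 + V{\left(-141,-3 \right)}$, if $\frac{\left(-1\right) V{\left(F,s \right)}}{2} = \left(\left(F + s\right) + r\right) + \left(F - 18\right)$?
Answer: $-7983$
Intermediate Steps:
$V{\left(F,s \right)} = -44 - 4 F - 2 s$ ($V{\left(F,s \right)} = - 2 \left(\left(\left(F + s\right) + 40\right) + \left(F - 18\right)\right) = - 2 \left(\left(40 + F + s\right) + \left(F - 18\right)\right) = - 2 \left(\left(40 + F + s\right) + \left(-18 + F\right)\right) = - 2 \left(22 + s + 2 F\right) = -44 - 4 F - 2 s$)
$-8509 + V{\left(-141,-3 \right)} = -8509 - -526 = -8509 + \left(-44 + 564 + 6\right) = -8509 + 526 = -7983$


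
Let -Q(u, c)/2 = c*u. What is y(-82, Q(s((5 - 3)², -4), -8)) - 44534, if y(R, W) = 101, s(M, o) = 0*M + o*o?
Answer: -44433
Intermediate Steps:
s(M, o) = o² (s(M, o) = 0 + o² = o²)
Q(u, c) = -2*c*u
y(-82, Q(s((5 - 3)², -4), -8)) - 44534 = 101 - 44534 = -44433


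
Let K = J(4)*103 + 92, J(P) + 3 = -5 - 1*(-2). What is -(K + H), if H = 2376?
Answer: -1850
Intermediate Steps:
J(P) = -6 (J(P) = -3 + (-5 - 1*(-2)) = -3 + (-5 + 2) = -3 - 3 = -6)
K = -526 (K = -6*103 + 92 = -618 + 92 = -526)
-(K + H) = -(-526 + 2376) = -1*1850 = -1850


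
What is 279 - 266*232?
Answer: -61433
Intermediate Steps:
279 - 266*232 = 279 - 61712 = -61433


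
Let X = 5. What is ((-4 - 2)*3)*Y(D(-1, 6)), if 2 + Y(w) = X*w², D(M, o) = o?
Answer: -3204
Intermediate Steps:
Y(w) = -2 + 5*w²
((-4 - 2)*3)*Y(D(-1, 6)) = ((-4 - 2)*3)*(-2 + 5*6²) = (-6*3)*(-2 + 5*36) = -18*(-2 + 180) = -18*178 = -3204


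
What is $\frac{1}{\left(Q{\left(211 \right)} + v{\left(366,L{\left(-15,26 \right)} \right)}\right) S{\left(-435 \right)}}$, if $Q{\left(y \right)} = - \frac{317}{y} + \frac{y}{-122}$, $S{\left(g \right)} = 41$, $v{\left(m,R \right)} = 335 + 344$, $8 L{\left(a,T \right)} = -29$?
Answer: $\frac{25742}{713220543} \approx 3.6093 \cdot 10^{-5}$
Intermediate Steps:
$L{\left(a,T \right)} = - \frac{29}{8}$ ($L{\left(a,T \right)} = \frac{1}{8} \left(-29\right) = - \frac{29}{8}$)
$v{\left(m,R \right)} = 679$
$Q{\left(y \right)} = - \frac{317}{y} - \frac{y}{122}$ ($Q{\left(y \right)} = - \frac{317}{y} + y \left(- \frac{1}{122}\right) = - \frac{317}{y} - \frac{y}{122}$)
$\frac{1}{\left(Q{\left(211 \right)} + v{\left(366,L{\left(-15,26 \right)} \right)}\right) S{\left(-435 \right)}} = \frac{1}{\left(\left(- \frac{317}{211} - \frac{211}{122}\right) + 679\right) 41} = \frac{1}{\left(\left(-317\right) \frac{1}{211} - \frac{211}{122}\right) + 679} \cdot \frac{1}{41} = \frac{1}{\left(- \frac{317}{211} - \frac{211}{122}\right) + 679} \cdot \frac{1}{41} = \frac{1}{- \frac{83195}{25742} + 679} \cdot \frac{1}{41} = \frac{1}{\frac{17395623}{25742}} \cdot \frac{1}{41} = \frac{25742}{17395623} \cdot \frac{1}{41} = \frac{25742}{713220543}$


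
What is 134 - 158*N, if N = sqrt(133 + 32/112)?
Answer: 134 - 158*sqrt(6531)/7 ≈ -1690.1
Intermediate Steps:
N = sqrt(6531)/7 (N = sqrt(133 + 32*(1/112)) = sqrt(133 + 2/7) = sqrt(933/7) = sqrt(6531)/7 ≈ 11.545)
134 - 158*N = 134 - 158*sqrt(6531)/7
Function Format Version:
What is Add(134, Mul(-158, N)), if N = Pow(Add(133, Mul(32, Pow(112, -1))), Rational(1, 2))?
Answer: Add(134, Mul(Rational(-158, 7), Pow(6531, Rational(1, 2)))) ≈ -1690.1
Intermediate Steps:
N = Mul(Rational(1, 7), Pow(6531, Rational(1, 2))) (N = Pow(Add(133, Mul(32, Rational(1, 112))), Rational(1, 2)) = Pow(Add(133, Rational(2, 7)), Rational(1, 2)) = Pow(Rational(933, 7), Rational(1, 2)) = Mul(Rational(1, 7), Pow(6531, Rational(1, 2))) ≈ 11.545)
Add(134, Mul(-158, N)) = Add(134, Mul(-158, Mul(Rational(1, 7), Pow(6531, Rational(1, 2))))) = Add(134, Mul(Rational(-158, 7), Pow(6531, Rational(1, 2))))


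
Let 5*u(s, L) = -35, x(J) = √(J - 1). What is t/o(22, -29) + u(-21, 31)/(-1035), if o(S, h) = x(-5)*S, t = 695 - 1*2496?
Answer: 7/1035 + 1801*I*√6/132 ≈ 0.0067633 + 33.421*I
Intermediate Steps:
t = -1801 (t = 695 - 2496 = -1801)
x(J) = √(-1 + J)
u(s, L) = -7 (u(s, L) = (⅕)*(-35) = -7)
o(S, h) = I*S*√6 (o(S, h) = √(-1 - 5)*S = √(-6)*S = (I*√6)*S = I*S*√6)
t/o(22, -29) + u(-21, 31)/(-1035) = -1801*(-I*√6/132) - 7/(-1035) = -1801*(-I*√6/132) - 7*(-1/1035) = -(-1801)*I*√6/132 + 7/1035 = 1801*I*√6/132 + 7/1035 = 7/1035 + 1801*I*√6/132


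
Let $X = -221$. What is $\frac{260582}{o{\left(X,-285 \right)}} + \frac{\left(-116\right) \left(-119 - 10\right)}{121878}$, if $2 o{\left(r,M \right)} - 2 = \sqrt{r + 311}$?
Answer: $- \frac{10586297090}{873459} + \frac{781746 \sqrt{10}}{43} \approx 45371.0$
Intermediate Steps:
$o{\left(r,M \right)} = 1 + \frac{\sqrt{311 + r}}{2}$ ($o{\left(r,M \right)} = 1 + \frac{\sqrt{r + 311}}{2} = 1 + \frac{\sqrt{311 + r}}{2}$)
$\frac{260582}{o{\left(X,-285 \right)}} + \frac{\left(-116\right) \left(-119 - 10\right)}{121878} = \frac{260582}{1 + \frac{\sqrt{311 - 221}}{2}} + \frac{\left(-116\right) \left(-119 - 10\right)}{121878} = \frac{260582}{1 + \frac{\sqrt{90}}{2}} + \left(-116\right) \left(-129\right) \frac{1}{121878} = \frac{260582}{1 + \frac{3 \sqrt{10}}{2}} + 14964 \cdot \frac{1}{121878} = \frac{260582}{1 + \frac{3 \sqrt{10}}{2}} + \frac{2494}{20313} = \frac{2494}{20313} + \frac{260582}{1 + \frac{3 \sqrt{10}}{2}}$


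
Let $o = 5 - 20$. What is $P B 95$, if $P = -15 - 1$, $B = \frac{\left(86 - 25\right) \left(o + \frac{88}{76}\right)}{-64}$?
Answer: $- \frac{80215}{4} \approx -20054.0$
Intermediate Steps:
$o = -15$ ($o = 5 - 20 = -15$)
$B = \frac{16043}{1216}$ ($B = \frac{\left(86 - 25\right) \left(-15 + \frac{88}{76}\right)}{-64} = 61 \left(-15 + 88 \cdot \frac{1}{76}\right) \left(- \frac{1}{64}\right) = 61 \left(-15 + \frac{22}{19}\right) \left(- \frac{1}{64}\right) = 61 \left(- \frac{263}{19}\right) \left(- \frac{1}{64}\right) = \left(- \frac{16043}{19}\right) \left(- \frac{1}{64}\right) = \frac{16043}{1216} \approx 13.193$)
$P = -16$
$P B 95 = \left(-16\right) \frac{16043}{1216} \cdot 95 = \left(- \frac{16043}{76}\right) 95 = - \frac{80215}{4}$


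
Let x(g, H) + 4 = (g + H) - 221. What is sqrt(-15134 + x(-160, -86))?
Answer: I*sqrt(15605) ≈ 124.92*I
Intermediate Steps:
x(g, H) = -225 + H + g (x(g, H) = -4 + ((g + H) - 221) = -4 + ((H + g) - 221) = -4 + (-221 + H + g) = -225 + H + g)
sqrt(-15134 + x(-160, -86)) = sqrt(-15134 + (-225 - 86 - 160)) = sqrt(-15134 - 471) = sqrt(-15605) = I*sqrt(15605)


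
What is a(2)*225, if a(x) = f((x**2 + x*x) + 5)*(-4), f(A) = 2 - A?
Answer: 9900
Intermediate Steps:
a(x) = 12 + 8*x**2 (a(x) = (2 - ((x**2 + x*x) + 5))*(-4) = (2 - ((x**2 + x**2) + 5))*(-4) = (2 - (2*x**2 + 5))*(-4) = (2 - (5 + 2*x**2))*(-4) = (2 + (-5 - 2*x**2))*(-4) = (-3 - 2*x**2)*(-4) = 12 + 8*x**2)
a(2)*225 = (12 + 8*2**2)*225 = (12 + 8*4)*225 = (12 + 32)*225 = 44*225 = 9900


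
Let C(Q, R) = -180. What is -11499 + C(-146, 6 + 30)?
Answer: -11679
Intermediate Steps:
-11499 + C(-146, 6 + 30) = -11499 - 180 = -11679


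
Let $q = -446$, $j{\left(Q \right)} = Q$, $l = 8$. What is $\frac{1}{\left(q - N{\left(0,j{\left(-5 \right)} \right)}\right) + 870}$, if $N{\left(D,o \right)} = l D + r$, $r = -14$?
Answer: $\frac{1}{438} \approx 0.0022831$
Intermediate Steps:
$N{\left(D,o \right)} = -14 + 8 D$ ($N{\left(D,o \right)} = 8 D - 14 = -14 + 8 D$)
$\frac{1}{\left(q - N{\left(0,j{\left(-5 \right)} \right)}\right) + 870} = \frac{1}{\left(-446 - \left(-14 + 8 \cdot 0\right)\right) + 870} = \frac{1}{\left(-446 - \left(-14 + 0\right)\right) + 870} = \frac{1}{\left(-446 - -14\right) + 870} = \frac{1}{\left(-446 + 14\right) + 870} = \frac{1}{-432 + 870} = \frac{1}{438}$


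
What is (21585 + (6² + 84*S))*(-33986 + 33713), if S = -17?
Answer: -5512689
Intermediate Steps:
(21585 + (6² + 84*S))*(-33986 + 33713) = (21585 + (6² + 84*(-17)))*(-33986 + 33713) = (21585 + (36 - 1428))*(-273) = (21585 - 1392)*(-273) = 20193*(-273) = -5512689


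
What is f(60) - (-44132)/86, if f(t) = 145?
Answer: 28301/43 ≈ 658.16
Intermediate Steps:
f(60) - (-44132)/86 = 145 - (-44132)/86 = 145 - 187*(-118/43) = 145 + 22066/43 = 28301/43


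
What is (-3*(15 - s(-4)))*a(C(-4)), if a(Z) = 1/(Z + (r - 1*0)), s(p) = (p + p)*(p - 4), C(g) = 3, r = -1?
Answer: 147/2 ≈ 73.500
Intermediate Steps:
s(p) = 2*p*(-4 + p) (s(p) = (2*p)*(-4 + p) = 2*p*(-4 + p))
a(Z) = 1/(-1 + Z) (a(Z) = 1/(Z + (-1 - 1*0)) = 1/(Z + (-1 + 0)) = 1/(Z - 1) = 1/(-1 + Z))
(-3*(15 - s(-4)))*a(C(-4)) = (-3*(15 - 2*(-4)*(-4 - 4)))/(-1 + 3) = -3*(15 - 2*(-4)*(-8))/2 = -3*(15 - 1*64)*(½) = -3*(15 - 64)*(½) = -3*(-49)*(½) = 147*(½) = 147/2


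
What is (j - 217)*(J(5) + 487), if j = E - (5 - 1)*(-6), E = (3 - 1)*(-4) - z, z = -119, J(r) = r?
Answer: -40344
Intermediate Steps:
E = 111 (E = (3 - 1)*(-4) - 1*(-119) = 2*(-4) + 119 = -8 + 119 = 111)
j = 135 (j = 111 - (5 - 1)*(-6) = 111 - 4*(-6) = 111 - 1*(-24) = 111 + 24 = 135)
(j - 217)*(J(5) + 487) = (135 - 217)*(5 + 487) = -82*492 = -40344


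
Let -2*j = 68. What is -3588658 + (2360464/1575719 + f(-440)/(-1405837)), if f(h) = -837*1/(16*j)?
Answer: -4324585933542864288067/1205071015060832 ≈ -3.5887e+6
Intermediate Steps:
j = -34 (j = -½*68 = -34)
f(h) = 837/544 (f(h) = -837/((-34*16)) = -837/(-544) = -837*(-1/544) = 837/544)
-3588658 + (2360464/1575719 + f(-440)/(-1405837)) = -3588658 + (2360464/1575719 + (837/544)/(-1405837)) = -3588658 + (2360464*(1/1575719) + (837/544)*(-1/1405837)) = -3588658 + (2360464/1575719 - 837/764775328) = -3588658 + 1805223310955389/1205071015060832 = -4324585933542864288067/1205071015060832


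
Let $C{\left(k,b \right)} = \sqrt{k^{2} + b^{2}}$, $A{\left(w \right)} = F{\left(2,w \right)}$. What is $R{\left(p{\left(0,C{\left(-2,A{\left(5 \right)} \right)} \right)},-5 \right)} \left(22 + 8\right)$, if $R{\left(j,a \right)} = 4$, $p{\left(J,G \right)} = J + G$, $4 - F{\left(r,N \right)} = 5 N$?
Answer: $120$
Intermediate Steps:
$F{\left(r,N \right)} = 4 - 5 N$
$A{\left(w \right)} = 4 - 5 w$
$C{\left(k,b \right)} = \sqrt{b^{2} + k^{2}}$
$p{\left(J,G \right)} = G + J$
$R{\left(p{\left(0,C{\left(-2,A{\left(5 \right)} \right)} \right)},-5 \right)} \left(22 + 8\right) = 4 \left(22 + 8\right) = 4 \cdot 30 = 120$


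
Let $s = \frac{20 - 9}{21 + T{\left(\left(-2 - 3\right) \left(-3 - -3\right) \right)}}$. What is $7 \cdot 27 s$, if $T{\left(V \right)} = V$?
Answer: $99$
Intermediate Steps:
$s = \frac{11}{21}$ ($s = \frac{20 - 9}{21 + \left(-2 - 3\right) \left(-3 - -3\right)} = \frac{11}{21 - 5 \left(-3 + 3\right)} = \frac{11}{21 - 0} = \frac{11}{21 + 0} = \frac{11}{21} \approx 0.52381$)
$7 \cdot 27 s = 7 \cdot 27 \cdot \frac{11}{21} = 189 \cdot \frac{11}{21} = 99$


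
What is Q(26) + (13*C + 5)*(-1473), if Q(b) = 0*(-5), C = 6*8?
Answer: -926517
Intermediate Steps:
C = 48
Q(b) = 0
Q(26) + (13*C + 5)*(-1473) = 0 + (13*48 + 5)*(-1473) = 0 + (624 + 5)*(-1473) = 0 + 629*(-1473) = 0 - 926517 = -926517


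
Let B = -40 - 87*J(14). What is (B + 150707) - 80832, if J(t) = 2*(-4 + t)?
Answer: 68095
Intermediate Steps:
J(t) = -8 + 2*t
B = -1780 (B = -40 - 87*(-8 + 2*14) = -40 - 87*(-8 + 28) = -40 - 87*20 = -40 - 1740 = -1780)
(B + 150707) - 80832 = (-1780 + 150707) - 80832 = 148927 - 80832 = 68095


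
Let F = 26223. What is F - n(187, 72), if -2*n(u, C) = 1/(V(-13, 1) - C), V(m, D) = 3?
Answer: 3618773/138 ≈ 26223.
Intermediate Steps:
n(u, C) = -1/(2*(3 - C))
F - n(187, 72) = 26223 - 1/(2*(-3 + 72)) = 26223 - 1/(2*69) = 26223 - 1*1/138 = 26223 - 1/138 = 3618773/138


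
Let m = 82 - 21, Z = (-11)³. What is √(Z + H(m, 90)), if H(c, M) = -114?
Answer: 17*I*√5 ≈ 38.013*I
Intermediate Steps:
Z = -1331
m = 61
√(Z + H(m, 90)) = √(-1331 - 114) = √(-1445) = 17*I*√5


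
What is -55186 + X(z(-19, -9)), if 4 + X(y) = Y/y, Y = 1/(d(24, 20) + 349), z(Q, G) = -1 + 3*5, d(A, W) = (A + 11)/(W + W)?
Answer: -1081337666/19593 ≈ -55190.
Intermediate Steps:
d(A, W) = (11 + A)/(2*W) (d(A, W) = (11 + A)/((2*W)) = (11 + A)*(1/(2*W)) = (11 + A)/(2*W))
z(Q, G) = 14 (z(Q, G) = -1 + 15 = 14)
Y = 8/2799 (Y = 1/((½)*(11 + 24)/20 + 349) = 1/((½)*(1/20)*35 + 349) = 1/(7/8 + 349) = 1/(2799/8) = 8/2799 ≈ 0.0028582)
X(y) = -4 + 8/(2799*y)
-55186 + X(z(-19, -9)) = -55186 + (-4 + (8/2799)/14) = -55186 + (-4 + (8/2799)*(1/14)) = -55186 + (-4 + 4/19593) = -55186 - 78368/19593 = -1081337666/19593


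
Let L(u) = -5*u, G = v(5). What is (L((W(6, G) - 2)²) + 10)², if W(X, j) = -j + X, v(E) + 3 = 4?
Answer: 1225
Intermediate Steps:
v(E) = 1 (v(E) = -3 + 4 = 1)
G = 1
W(X, j) = X - j
(L((W(6, G) - 2)²) + 10)² = (-5*((6 - 1*1) - 2)² + 10)² = (-5*((6 - 1) - 2)² + 10)² = (-5*(5 - 2)² + 10)² = (-5*3² + 10)² = (-5*9 + 10)² = (-45 + 10)² = (-35)² = 1225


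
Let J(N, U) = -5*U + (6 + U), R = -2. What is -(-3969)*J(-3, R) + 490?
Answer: 56056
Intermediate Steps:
J(N, U) = 6 - 4*U
-(-3969)*J(-3, R) + 490 = -(-3969)*(6 - 4*(-2)) + 490 = -(-3969)*(6 + 8) + 490 = -(-3969)*14 + 490 = -441*(-126) + 490 = 55566 + 490 = 56056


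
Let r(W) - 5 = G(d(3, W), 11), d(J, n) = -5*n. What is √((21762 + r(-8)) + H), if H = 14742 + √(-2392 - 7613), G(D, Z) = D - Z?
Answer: √(36538 + I*√10005) ≈ 191.15 + 0.2616*I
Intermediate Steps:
r(W) = -6 - 5*W (r(W) = 5 + (-5*W - 1*11) = 5 + (-5*W - 11) = 5 + (-11 - 5*W) = -6 - 5*W)
H = 14742 + I*√10005 (H = 14742 + √(-10005) = 14742 + I*√10005 ≈ 14742.0 + 100.03*I)
√((21762 + r(-8)) + H) = √((21762 + (-6 - 5*(-8))) + (14742 + I*√10005)) = √((21762 + (-6 + 40)) + (14742 + I*√10005)) = √((21762 + 34) + (14742 + I*√10005)) = √(21796 + (14742 + I*√10005)) = √(36538 + I*√10005)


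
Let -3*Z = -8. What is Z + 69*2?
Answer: 422/3 ≈ 140.67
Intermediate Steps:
Z = 8/3 (Z = -⅓*(-8) = 8/3 ≈ 2.6667)
Z + 69*2 = 8/3 + 69*2 = 8/3 + 138 = 422/3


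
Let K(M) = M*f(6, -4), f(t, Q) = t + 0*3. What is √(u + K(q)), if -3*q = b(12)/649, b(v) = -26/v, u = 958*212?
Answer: 5*√30795926799/1947 ≈ 450.66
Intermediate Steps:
u = 203096
f(t, Q) = t (f(t, Q) = t + 0 = t)
q = 13/11682 (q = -(-26/12)/(3*649) = -(-26*1/12)/(3*649) = -(-13)/(18*649) = -⅓*(-13/3894) = 13/11682 ≈ 0.0011128)
K(M) = 6*M (K(M) = M*6 = 6*M)
√(u + K(q)) = √(203096 + 6*(13/11682)) = √(203096 + 13/1947) = √(395427925/1947) = 5*√30795926799/1947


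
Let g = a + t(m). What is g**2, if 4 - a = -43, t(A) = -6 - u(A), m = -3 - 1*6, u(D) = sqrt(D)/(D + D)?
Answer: (246 + I)**2/36 ≈ 1681.0 + 13.667*I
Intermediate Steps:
u(D) = 1/(2*sqrt(D)) (u(D) = sqrt(D)/((2*D)) = (1/(2*D))*sqrt(D) = 1/(2*sqrt(D)))
m = -9 (m = -3 - 6 = -9)
t(A) = -6 - 1/(2*sqrt(A))
a = 47 (a = 4 - 1*(-43) = 4 + 43 = 47)
g = 41 + I/6 (g = 47 + (-6 - (-1)*I/6) = 47 + (-6 + I/6) = 41 + I/6 ≈ 41.0 + 0.16667*I)
g**2 = (41 + I/6)**2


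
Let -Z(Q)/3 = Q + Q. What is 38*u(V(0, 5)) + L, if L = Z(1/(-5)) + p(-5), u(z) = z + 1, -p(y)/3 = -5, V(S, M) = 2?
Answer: 651/5 ≈ 130.20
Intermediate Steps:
p(y) = 15 (p(y) = -3*(-5) = 15)
Z(Q) = -6*Q (Z(Q) = -3*(Q + Q) = -6*Q)
u(z) = 1 + z
L = 81/5 (L = -6/(-5) + 15 = -6*(-⅕) + 15 = 6/5 + 15 = 81/5 ≈ 16.200)
38*u(V(0, 5)) + L = 38*(1 + 2) + 81/5 = 38*3 + 81/5 = 114 + 81/5 = 651/5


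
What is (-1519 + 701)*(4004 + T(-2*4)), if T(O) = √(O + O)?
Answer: -3275272 - 3272*I ≈ -3.2753e+6 - 3272.0*I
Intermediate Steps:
T(O) = √2*√O (T(O) = √(2*O) = √2*√O)
(-1519 + 701)*(4004 + T(-2*4)) = (-1519 + 701)*(4004 + √2*√(-2*4)) = -818*(4004 + √2*√(-8)) = -818*(4004 + √2*(2*I*√2)) = -818*(4004 + 4*I) = -3275272 - 3272*I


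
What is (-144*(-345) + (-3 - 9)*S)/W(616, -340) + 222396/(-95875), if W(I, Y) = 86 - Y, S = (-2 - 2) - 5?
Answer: 779780634/6807125 ≈ 114.55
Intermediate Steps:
S = -9 (S = -4 - 5 = -9)
(-144*(-345) + (-3 - 9)*S)/W(616, -340) + 222396/(-95875) = (-144*(-345) + (-3 - 9)*(-9))/(86 - 1*(-340)) + 222396/(-95875) = (49680 - 12*(-9))/(86 + 340) + 222396*(-1/95875) = (49680 + 108)/426 - 222396/95875 = 49788*(1/426) - 222396/95875 = 8298/71 - 222396/95875 = 779780634/6807125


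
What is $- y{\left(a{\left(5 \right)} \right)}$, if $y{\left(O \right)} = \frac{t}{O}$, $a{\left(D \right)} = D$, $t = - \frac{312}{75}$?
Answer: $\frac{104}{125} \approx 0.832$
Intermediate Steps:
$t = - \frac{104}{25}$ ($t = \left(-312\right) \frac{1}{75} = - \frac{104}{25} \approx -4.16$)
$y{\left(O \right)} = - \frac{104}{25 O}$
$- y{\left(a{\left(5 \right)} \right)} = - \frac{-104}{25 \cdot 5} = \left(-1\right) \left(- \frac{104}{125}\right) = \frac{104}{125}$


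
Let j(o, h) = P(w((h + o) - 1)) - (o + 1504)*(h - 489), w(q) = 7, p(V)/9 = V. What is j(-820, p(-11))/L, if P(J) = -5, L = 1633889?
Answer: 402187/1633889 ≈ 0.24615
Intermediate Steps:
p(V) = 9*V
j(o, h) = -5 - (-489 + h)*(1504 + o) (j(o, h) = -5 - (o + 1504)*(h - 489) = -5 - (1504 + o)*(-489 + h) = -5 - (-489 + h)*(1504 + o))
j(-820, p(-11))/L = (735451 - 13536*(-11) + 489*(-820) - 1*9*(-11)*(-820))/1633889 = (735451 - 1504*(-99) - 400980 - 1*(-99)*(-820))*(1/1633889) = (735451 + 148896 - 400980 - 81180)*(1/1633889) = 402187*(1/1633889) = 402187/1633889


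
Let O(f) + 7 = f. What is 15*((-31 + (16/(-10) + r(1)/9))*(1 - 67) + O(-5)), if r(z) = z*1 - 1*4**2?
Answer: 33744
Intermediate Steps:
r(z) = -16 + z (r(z) = z - 1*16 = z - 16 = -16 + z)
O(f) = -7 + f
15*((-31 + (16/(-10) + r(1)/9))*(1 - 67) + O(-5)) = 15*((-31 + (16/(-10) + (-16 + 1)/9))*(1 - 67) + (-7 - 5)) = 15*((-31 + (16*(-1/10) - 15*1/9))*(-66) - 12) = 15*((-31 + (-8/5 - 5/3))*(-66) - 12) = 15*((-31 - 49/15)*(-66) - 12) = 15*(-514/15*(-66) - 12) = 15*(11308/5 - 12) = 15*(11248/5) = 33744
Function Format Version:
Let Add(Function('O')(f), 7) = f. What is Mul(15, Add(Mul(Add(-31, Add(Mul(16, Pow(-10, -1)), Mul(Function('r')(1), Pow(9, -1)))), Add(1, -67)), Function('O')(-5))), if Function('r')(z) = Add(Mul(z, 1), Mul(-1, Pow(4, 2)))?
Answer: 33744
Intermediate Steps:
Function('r')(z) = Add(-16, z) (Function('r')(z) = Add(z, Mul(-1, 16)) = Add(z, -16) = Add(-16, z))
Function('O')(f) = Add(-7, f)
Mul(15, Add(Mul(Add(-31, Add(Mul(16, Pow(-10, -1)), Mul(Function('r')(1), Pow(9, -1)))), Add(1, -67)), Function('O')(-5))) = Mul(15, Add(Mul(Add(-31, Add(Mul(16, Pow(-10, -1)), Mul(Add(-16, 1), Pow(9, -1)))), Add(1, -67)), Add(-7, -5))) = Mul(15, Add(Mul(Add(-31, Add(Mul(16, Rational(-1, 10)), Mul(-15, Rational(1, 9)))), -66), -12)) = Mul(15, Add(Mul(Add(-31, Add(Rational(-8, 5), Rational(-5, 3))), -66), -12)) = Mul(15, Add(Mul(Add(-31, Rational(-49, 15)), -66), -12)) = Mul(15, Add(Mul(Rational(-514, 15), -66), -12)) = Mul(15, Add(Rational(11308, 5), -12)) = Mul(15, Rational(11248, 5)) = 33744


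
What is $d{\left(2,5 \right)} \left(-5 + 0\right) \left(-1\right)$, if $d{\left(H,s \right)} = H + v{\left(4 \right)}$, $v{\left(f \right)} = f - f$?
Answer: $10$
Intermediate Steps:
$v{\left(f \right)} = 0$
$d{\left(H,s \right)} = H$ ($d{\left(H,s \right)} = H + 0 = H$)
$d{\left(2,5 \right)} \left(-5 + 0\right) \left(-1\right) = 2 \left(-5 + 0\right) \left(-1\right) = 2 \left(\left(-5\right) \left(-1\right)\right) = 2 \cdot 5 = 10$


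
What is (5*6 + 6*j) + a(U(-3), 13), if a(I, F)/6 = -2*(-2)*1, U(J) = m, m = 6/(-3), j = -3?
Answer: 36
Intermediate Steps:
m = -2 (m = 6*(-⅓) = -2)
U(J) = -2
a(I, F) = 24 (a(I, F) = 6*(-2*(-2)*1) = 6*(4*1) = 6*4 = 24)
(5*6 + 6*j) + a(U(-3), 13) = (5*6 + 6*(-3)) + 24 = (30 - 18) + 24 = 12 + 24 = 36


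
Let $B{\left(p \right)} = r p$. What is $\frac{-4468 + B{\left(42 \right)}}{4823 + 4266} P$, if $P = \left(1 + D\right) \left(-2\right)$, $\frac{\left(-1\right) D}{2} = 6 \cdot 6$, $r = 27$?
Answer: $- \frac{473428}{9089} \approx -52.088$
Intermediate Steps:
$D = -72$ ($D = - 2 \cdot 6 \cdot 6 = \left(-2\right) 36 = -72$)
$B{\left(p \right)} = 27 p$
$P = 142$ ($P = \left(1 - 72\right) \left(-2\right) = \left(-71\right) \left(-2\right) = 142$)
$\frac{-4468 + B{\left(42 \right)}}{4823 + 4266} P = \frac{-4468 + 27 \cdot 42}{4823 + 4266} \cdot 142 = \frac{-4468 + 1134}{9089} \cdot 142 = \left(-3334\right) \frac{1}{9089} \cdot 142 = \left(- \frac{3334}{9089}\right) 142 = - \frac{473428}{9089}$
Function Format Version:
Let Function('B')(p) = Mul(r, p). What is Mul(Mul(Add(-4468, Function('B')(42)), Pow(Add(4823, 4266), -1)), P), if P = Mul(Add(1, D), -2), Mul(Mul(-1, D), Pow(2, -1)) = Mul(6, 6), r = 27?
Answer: Rational(-473428, 9089) ≈ -52.088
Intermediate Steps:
D = -72 (D = Mul(-2, Mul(6, 6)) = Mul(-2, 36) = -72)
Function('B')(p) = Mul(27, p)
P = 142 (P = Mul(Add(1, -72), -2) = Mul(-71, -2) = 142)
Mul(Mul(Add(-4468, Function('B')(42)), Pow(Add(4823, 4266), -1)), P) = Mul(Mul(Add(-4468, Mul(27, 42)), Pow(Add(4823, 4266), -1)), 142) = Mul(Mul(Add(-4468, 1134), Pow(9089, -1)), 142) = Mul(Mul(-3334, Rational(1, 9089)), 142) = Mul(Rational(-3334, 9089), 142) = Rational(-473428, 9089)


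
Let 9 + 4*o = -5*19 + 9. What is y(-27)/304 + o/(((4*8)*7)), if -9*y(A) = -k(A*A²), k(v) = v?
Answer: -124277/17024 ≈ -7.3001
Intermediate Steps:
y(A) = A³/9 (y(A) = -(-1)*A*A²/9 = -(-1)*A³/9 = A³/9)
o = -95/4 (o = -9/4 + (-5*19 + 9)/4 = -9/4 + (-95 + 9)/4 = -9/4 + (¼)*(-86) = -9/4 - 43/2 = -95/4 ≈ -23.750)
y(-27)/304 + o/(((4*8)*7)) = ((⅑)*(-27)³)/304 - 95/(4*((4*8)*7)) = ((⅑)*(-19683))*(1/304) - 95/(4*(32*7)) = -2187*1/304 - 95/4/224 = -2187/304 - 95/4*1/224 = -2187/304 - 95/896 = -124277/17024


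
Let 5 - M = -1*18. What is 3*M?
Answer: 69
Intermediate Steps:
M = 23 (M = 5 - (-1)*18 = 5 - 1*(-18) = 5 + 18 = 23)
3*M = 3*23 = 69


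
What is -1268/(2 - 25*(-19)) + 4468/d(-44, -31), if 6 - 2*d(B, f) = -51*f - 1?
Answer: -3129152/375399 ≈ -8.3355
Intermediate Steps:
d(B, f) = 7/2 + 51*f/2 (d(B, f) = 3 - (-51*f - 1)/2 = 3 - (-1 - 51*f)/2 = 3 + (½ + 51*f/2) = 7/2 + 51*f/2)
-1268/(2 - 25*(-19)) + 4468/d(-44, -31) = -1268/(2 - 25*(-19)) + 4468/(7/2 + (51/2)*(-31)) = -1268/(2 + 475) + 4468/(7/2 - 1581/2) = -1268/477 + 4468/(-787) = -1268*1/477 + 4468*(-1/787) = -1268/477 - 4468/787 = -3129152/375399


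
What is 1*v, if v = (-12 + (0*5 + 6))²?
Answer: 36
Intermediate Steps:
v = 36 (v = (-12 + (0 + 6))² = (-12 + 6)² = (-6)² = 36)
1*v = 1*36 = 36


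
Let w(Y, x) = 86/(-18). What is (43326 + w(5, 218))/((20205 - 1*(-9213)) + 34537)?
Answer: 389891/575595 ≈ 0.67737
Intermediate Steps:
w(Y, x) = -43/9 (w(Y, x) = 86*(-1/18) = -43/9)
(43326 + w(5, 218))/((20205 - 1*(-9213)) + 34537) = (43326 - 43/9)/((20205 - 1*(-9213)) + 34537) = 389891/(9*((20205 + 9213) + 34537)) = 389891/(9*(29418 + 34537)) = (389891/9)/63955 = (389891/9)*(1/63955) = 389891/575595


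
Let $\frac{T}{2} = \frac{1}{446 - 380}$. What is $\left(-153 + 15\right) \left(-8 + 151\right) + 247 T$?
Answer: $- \frac{650975}{33} \approx -19727.0$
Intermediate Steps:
$T = \frac{1}{33}$ ($T = \frac{2}{446 - 380} = \frac{2}{66} = 2 \cdot \frac{1}{66} = \frac{1}{33} \approx 0.030303$)
$\left(-153 + 15\right) \left(-8 + 151\right) + 247 T = \left(-153 + 15\right) \left(-8 + 151\right) + 247 \cdot \frac{1}{33} = \left(-138\right) 143 + \frac{247}{33} = -19734 + \frac{247}{33} = - \frac{650975}{33}$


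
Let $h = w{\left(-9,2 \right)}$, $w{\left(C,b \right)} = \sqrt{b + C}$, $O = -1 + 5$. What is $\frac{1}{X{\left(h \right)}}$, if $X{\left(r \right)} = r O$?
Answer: $- \frac{i \sqrt{7}}{28} \approx - 0.094491 i$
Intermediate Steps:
$O = 4$
$w{\left(C,b \right)} = \sqrt{C + b}$
$h = i \sqrt{7}$ ($h = \sqrt{-9 + 2} = \sqrt{-7} = i \sqrt{7} \approx 2.6458 i$)
$X{\left(r \right)} = 4 r$ ($X{\left(r \right)} = r 4 = 4 r$)
$\frac{1}{X{\left(h \right)}} = \frac{1}{4 i \sqrt{7}} = - \frac{i \sqrt{7}}{28}$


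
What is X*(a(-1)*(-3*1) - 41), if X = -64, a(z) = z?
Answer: 2432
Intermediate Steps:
X*(a(-1)*(-3*1) - 41) = -64*(-(-3) - 41) = -64*(-1*(-3) - 41) = -64*(3 - 41) = -64*(-38) = 2432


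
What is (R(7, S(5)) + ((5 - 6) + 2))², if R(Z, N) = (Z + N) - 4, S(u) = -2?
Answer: 4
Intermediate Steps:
R(Z, N) = -4 + N + Z (R(Z, N) = (N + Z) - 4 = -4 + N + Z)
(R(7, S(5)) + ((5 - 6) + 2))² = ((-4 - 2 + 7) + ((5 - 6) + 2))² = (1 + (-1 + 2))² = (1 + 1)² = 2² = 4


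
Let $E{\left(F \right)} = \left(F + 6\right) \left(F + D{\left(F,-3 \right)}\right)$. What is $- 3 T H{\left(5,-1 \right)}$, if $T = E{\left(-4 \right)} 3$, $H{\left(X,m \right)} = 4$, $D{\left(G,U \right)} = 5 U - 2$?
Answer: $1512$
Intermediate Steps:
$D{\left(G,U \right)} = -2 + 5 U$
$E{\left(F \right)} = \left(-17 + F\right) \left(6 + F\right)$ ($E{\left(F \right)} = \left(F + 6\right) \left(F + \left(-2 + 5 \left(-3\right)\right)\right) = \left(6 + F\right) \left(F - 17\right) = \left(6 + F\right) \left(-17 + F\right) = \left(-17 + F\right) \left(6 + F\right)$)
$T = -126$ ($T = \left(-102 + \left(-4\right)^{2} - -44\right) 3 = \left(-102 + 16 + 44\right) 3 = \left(-42\right) 3 = -126$)
$- 3 T H{\left(5,-1 \right)} = \left(-3\right) \left(-126\right) 4 = 378 \cdot 4 = 1512$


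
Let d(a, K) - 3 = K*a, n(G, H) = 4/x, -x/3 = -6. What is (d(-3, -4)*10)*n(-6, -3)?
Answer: 100/3 ≈ 33.333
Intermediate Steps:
x = 18 (x = -3*(-6) = 18)
n(G, H) = 2/9 (n(G, H) = 4/18 = 4*(1/18) = 2/9)
d(a, K) = 3 + K*a
(d(-3, -4)*10)*n(-6, -3) = ((3 - 4*(-3))*10)*(2/9) = ((3 + 12)*10)*(2/9) = (15*10)*(2/9) = 150*(2/9) = 100/3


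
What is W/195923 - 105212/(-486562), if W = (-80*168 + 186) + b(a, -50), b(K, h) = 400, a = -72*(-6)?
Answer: 247572116/1643598047 ≈ 0.15063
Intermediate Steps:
a = 432
W = -12854 (W = (-80*168 + 186) + 400 = (-13440 + 186) + 400 = -13254 + 400 = -12854)
W/195923 - 105212/(-486562) = -12854/195923 - 105212/(-486562) = -12854*1/195923 - 105212*(-1/486562) = -12854/195923 + 1814/8389 = 247572116/1643598047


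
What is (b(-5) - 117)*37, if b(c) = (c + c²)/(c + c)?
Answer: -4403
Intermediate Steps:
b(c) = (c + c²)/(2*c) (b(c) = (c + c²)/((2*c)) = (c + c²)*(1/(2*c)) = (c + c²)/(2*c))
(b(-5) - 117)*37 = ((½ + (½)*(-5)) - 117)*37 = ((½ - 5/2) - 117)*37 = (-2 - 117)*37 = -119*37 = -4403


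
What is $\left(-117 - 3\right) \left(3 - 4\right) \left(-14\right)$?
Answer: $-1680$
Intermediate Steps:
$\left(-117 - 3\right) \left(3 - 4\right) \left(-14\right) = - 120 \left(\left(-1\right) \left(-14\right)\right) = \left(-120\right) 14 = -1680$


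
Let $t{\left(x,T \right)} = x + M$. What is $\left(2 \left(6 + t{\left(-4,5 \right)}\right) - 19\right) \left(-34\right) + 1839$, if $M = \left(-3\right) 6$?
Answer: $3573$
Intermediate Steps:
$M = -18$
$t{\left(x,T \right)} = -18 + x$ ($t{\left(x,T \right)} = x - 18 = -18 + x$)
$\left(2 \left(6 + t{\left(-4,5 \right)}\right) - 19\right) \left(-34\right) + 1839 = \left(2 \left(6 - 22\right) - 19\right) \left(-34\right) + 1839 = \left(2 \left(-16\right) - 19\right) \left(-34\right) + 1839 = \left(-32 - 19\right) \left(-34\right) + 1839 = \left(-51\right) \left(-34\right) + 1839 = 1734 + 1839 = 3573$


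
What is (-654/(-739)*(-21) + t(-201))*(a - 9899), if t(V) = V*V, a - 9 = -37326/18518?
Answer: -2733289354720665/6842401 ≈ -3.9946e+8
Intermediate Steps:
a = 64668/9259 (a = 9 - 37326/18518 = 9 - 37326*1/18518 = 9 - 18663/9259 = 64668/9259 ≈ 6.9843)
t(V) = V²
(-654/(-739)*(-21) + t(-201))*(a - 9899) = (-654/(-739)*(-21) + (-201)²)*(64668/9259 - 9899) = (-654*(-1/739)*(-21) + 40401)*(-91590173/9259) = ((654/739)*(-21) + 40401)*(-91590173/9259) = (-13734/739 + 40401)*(-91590173/9259) = (29842605/739)*(-91590173/9259) = -2733289354720665/6842401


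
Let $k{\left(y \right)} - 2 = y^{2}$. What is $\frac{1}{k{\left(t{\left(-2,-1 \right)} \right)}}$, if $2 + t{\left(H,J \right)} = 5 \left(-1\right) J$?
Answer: $\frac{1}{11} \approx 0.090909$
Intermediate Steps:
$t{\left(H,J \right)} = -2 - 5 J$ ($t{\left(H,J \right)} = -2 + 5 \left(-1\right) J = -2 - 5 J$)
$k{\left(y \right)} = 2 + y^{2}$
$\frac{1}{k{\left(t{\left(-2,-1 \right)} \right)}} = \frac{1}{2 + \left(-2 - -5\right)^{2}} = \frac{1}{2 + \left(-2 + 5\right)^{2}} = \frac{1}{2 + 3^{2}} = \frac{1}{2 + 9} = \frac{1}{11}$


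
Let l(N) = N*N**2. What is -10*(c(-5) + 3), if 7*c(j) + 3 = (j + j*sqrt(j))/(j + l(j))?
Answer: -335/13 - 5*I*sqrt(5)/91 ≈ -25.769 - 0.12286*I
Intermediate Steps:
l(N) = N**3
c(j) = -3/7 + (j + j**(3/2))/(7*(j + j**3)) (c(j) = -3/7 + ((j + j*sqrt(j))/(j + j**3))/7 = -3/7 + ((j + j**(3/2))/(j + j**3))/7 = -3/7 + (j + j**(3/2))/(7*(j + j**3)))
-10*(c(-5) + 3) = -10*((-2 + sqrt(-5) - 3*(-5)**2)/(7*(1 + (-5)**2)) + 3) = -10*((-2 + I*sqrt(5) - 3*25)/(7*(1 + 25)) + 3) = -10*((1/7)*(-2 + I*sqrt(5) - 75)/26 + 3) = -10*((1/7)*(1/26)*(-77 + I*sqrt(5)) + 3) = -10*((-11/26 + I*sqrt(5)/182) + 3) = -10*(67/26 + I*sqrt(5)/182) = -335/13 - 5*I*sqrt(5)/91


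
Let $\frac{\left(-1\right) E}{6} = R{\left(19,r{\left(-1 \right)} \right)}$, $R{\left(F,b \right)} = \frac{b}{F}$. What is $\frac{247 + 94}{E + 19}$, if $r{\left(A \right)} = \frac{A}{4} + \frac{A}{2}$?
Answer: $\frac{12958}{731} \approx 17.726$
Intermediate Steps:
$r{\left(A \right)} = \frac{3 A}{4}$ ($r{\left(A \right)} = A \frac{1}{4} + A \frac{1}{2} = \frac{A}{4} + \frac{A}{2} = \frac{3 A}{4}$)
$E = \frac{9}{38}$ ($E = - 6 \frac{\frac{3}{4} \left(-1\right)}{19} = - 6 \left(\left(- \frac{3}{4}\right) \frac{1}{19}\right) = \left(-6\right) \left(- \frac{3}{76}\right) = \frac{9}{38} \approx 0.23684$)
$\frac{247 + 94}{E + 19} = \frac{247 + 94}{\frac{9}{38} + 19} = \frac{341}{\frac{731}{38}} = 341 \cdot \frac{38}{731} = \frac{12958}{731}$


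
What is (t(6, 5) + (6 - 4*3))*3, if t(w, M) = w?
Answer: 0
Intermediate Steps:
(t(6, 5) + (6 - 4*3))*3 = (6 + (6 - 4*3))*3 = (6 + (6 - 12))*3 = (6 - 6)*3 = 0*3 = 0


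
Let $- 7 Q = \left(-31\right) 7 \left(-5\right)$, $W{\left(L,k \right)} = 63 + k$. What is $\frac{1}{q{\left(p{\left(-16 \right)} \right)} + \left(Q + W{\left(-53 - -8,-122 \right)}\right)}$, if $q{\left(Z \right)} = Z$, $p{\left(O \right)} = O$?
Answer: $- \frac{1}{230} \approx -0.0043478$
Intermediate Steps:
$Q = -155$ ($Q = - \frac{\left(-31\right) 7 \left(-5\right)}{7} = - \frac{\left(-217\right) \left(-5\right)}{7} = \left(- \frac{1}{7}\right) 1085 = -155$)
$\frac{1}{q{\left(p{\left(-16 \right)} \right)} + \left(Q + W{\left(-53 - -8,-122 \right)}\right)} = \frac{1}{-16 + \left(-155 + \left(63 - 122\right)\right)} = \frac{1}{-16 - 214} = \frac{1}{-230} = - \frac{1}{230}$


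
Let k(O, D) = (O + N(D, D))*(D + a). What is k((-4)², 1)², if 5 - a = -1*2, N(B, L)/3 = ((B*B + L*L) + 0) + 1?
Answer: 40000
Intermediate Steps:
N(B, L) = 3 + 3*B² + 3*L² (N(B, L) = 3*(((B*B + L*L) + 0) + 1) = 3*(((B² + L²) + 0) + 1) = 3*((B² + L²) + 1) = 3*(1 + B² + L²) = 3 + 3*B² + 3*L²)
a = 7 (a = 5 - (-1)*2 = 5 - 1*(-2) = 5 + 2 = 7)
k(O, D) = (7 + D)*(3 + O + 6*D²) (k(O, D) = (O + (3 + 3*D² + 3*D²))*(D + 7) = (O + (3 + 6*D²))*(7 + D) = (3 + O + 6*D²)*(7 + D) = (7 + D)*(3 + O + 6*D²))
k((-4)², 1)² = (21 + 3*1 + 6*1³ + 7*(-4)² + 42*1² + 1*(-4)²)² = (21 + 3 + 6*1 + 7*16 + 42*1 + 1*16)² = (21 + 3 + 6 + 112 + 42 + 16)² = 200² = 40000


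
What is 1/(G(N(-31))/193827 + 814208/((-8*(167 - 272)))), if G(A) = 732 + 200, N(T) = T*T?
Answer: 6783945/6575678204 ≈ 0.0010317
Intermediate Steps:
N(T) = T²
G(A) = 932
1/(G(N(-31))/193827 + 814208/((-8*(167 - 272)))) = 1/(932/193827 + 814208/((-8*(167 - 272)))) = 1/(932*(1/193827) + 814208/((-8*(-105)))) = 1/(932/193827 + 814208/840) = 1/(932/193827 + 814208*(1/840)) = 1/(932/193827 + 101776/105) = 1/(6575678204/6783945) = 6783945/6575678204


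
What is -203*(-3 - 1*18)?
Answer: 4263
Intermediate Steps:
-203*(-3 - 1*18) = -203*(-3 - 18) = -203*(-21) = 4263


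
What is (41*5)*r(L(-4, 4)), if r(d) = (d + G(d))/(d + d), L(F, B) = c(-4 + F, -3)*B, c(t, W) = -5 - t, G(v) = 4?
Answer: 410/3 ≈ 136.67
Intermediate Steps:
L(F, B) = B*(-1 - F) (L(F, B) = (-5 - (-4 + F))*B = (-5 + (4 - F))*B = (-1 - F)*B = B*(-1 - F))
r(d) = (4 + d)/(2*d) (r(d) = (d + 4)/(d + d) = (4 + d)/((2*d)) = (4 + d)*(1/(2*d)) = (4 + d)/(2*d))
(41*5)*r(L(-4, 4)) = (41*5)*((4 - 1*4*(1 - 4))/(2*((-1*4*(1 - 4))))) = 205*((4 - 1*4*(-3))/(2*((-1*4*(-3))))) = 205*((½)*(4 + 12)/12) = 205*((½)*(1/12)*16) = 205*(⅔) = 410/3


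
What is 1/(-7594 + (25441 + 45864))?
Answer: 1/63711 ≈ 1.5696e-5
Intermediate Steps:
1/(-7594 + (25441 + 45864)) = 1/(-7594 + 71305) = 1/63711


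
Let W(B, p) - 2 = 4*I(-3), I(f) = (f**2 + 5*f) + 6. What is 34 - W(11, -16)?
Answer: 32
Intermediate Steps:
I(f) = 6 + f**2 + 5*f
W(B, p) = 2 (W(B, p) = 2 + 4*(6 + (-3)**2 + 5*(-3)) = 2 + 4*(6 + 9 - 15) = 2 + 4*0 = 2 + 0 = 2)
34 - W(11, -16) = 34 - 1*2 = 34 - 2 = 32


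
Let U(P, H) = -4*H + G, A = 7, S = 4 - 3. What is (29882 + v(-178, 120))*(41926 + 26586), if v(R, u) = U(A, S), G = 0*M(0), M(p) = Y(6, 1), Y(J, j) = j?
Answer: 2047001536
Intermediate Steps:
M(p) = 1
S = 1
G = 0 (G = 0*1 = 0)
U(P, H) = -4*H (U(P, H) = -4*H + 0 = -4*H)
v(R, u) = -4 (v(R, u) = -4*1 = -4)
(29882 + v(-178, 120))*(41926 + 26586) = (29882 - 4)*(41926 + 26586) = 29878*68512 = 2047001536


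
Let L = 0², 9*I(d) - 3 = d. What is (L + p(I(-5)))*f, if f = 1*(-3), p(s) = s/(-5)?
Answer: -2/15 ≈ -0.13333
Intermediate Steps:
I(d) = ⅓ + d/9
p(s) = -s/5 (p(s) = s*(-⅕) = -s/5)
f = -3
L = 0
(L + p(I(-5)))*f = (0 - (⅓ + (⅑)*(-5))/5)*(-3) = (0 - (⅓ - 5/9)/5)*(-3) = (0 - ⅕*(-2/9))*(-3) = (0 + 2/45)*(-3) = (2/45)*(-3) = -2/15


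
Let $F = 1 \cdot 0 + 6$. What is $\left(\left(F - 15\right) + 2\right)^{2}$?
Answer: $49$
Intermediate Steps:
$F = 6$ ($F = 0 + 6 = 6$)
$\left(\left(F - 15\right) + 2\right)^{2} = \left(\left(6 - 15\right) + 2\right)^{2} = \left(-9 + 2\right)^{2} = \left(-7\right)^{2} = 49$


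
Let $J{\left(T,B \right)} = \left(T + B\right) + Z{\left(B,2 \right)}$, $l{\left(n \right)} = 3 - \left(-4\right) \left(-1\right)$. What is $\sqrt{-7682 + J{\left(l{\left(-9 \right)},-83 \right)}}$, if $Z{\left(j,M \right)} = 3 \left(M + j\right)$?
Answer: $i \sqrt{8009} \approx 89.493 i$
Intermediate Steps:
$Z{\left(j,M \right)} = 3 M + 3 j$
$l{\left(n \right)} = -1$ ($l{\left(n \right)} = 3 - 4 = -1$)
$J{\left(T,B \right)} = 6 + T + 4 B$ ($J{\left(T,B \right)} = \left(T + B\right) + \left(3 \cdot 2 + 3 B\right) = \left(B + T\right) + \left(6 + 3 B\right) = 6 + T + 4 B$)
$\sqrt{-7682 + J{\left(l{\left(-9 \right)},-83 \right)}} = \sqrt{-7682 + \left(6 - 1 + 4 \left(-83\right)\right)} = \sqrt{-7682 - 327} = \sqrt{-8009} = i \sqrt{8009}$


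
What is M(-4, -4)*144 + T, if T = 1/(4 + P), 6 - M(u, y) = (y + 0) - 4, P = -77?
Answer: 147167/73 ≈ 2016.0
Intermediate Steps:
M(u, y) = 10 - y (M(u, y) = 6 - ((y + 0) - 4) = 6 - (y - 4) = 6 - (-4 + y) = 6 + (4 - y) = 10 - y)
T = -1/73 (T = 1/(4 - 77) = 1/(-73) = -1/73 ≈ -0.013699)
M(-4, -4)*144 + T = (10 - 1*(-4))*144 - 1/73 = (10 + 4)*144 - 1/73 = 14*144 - 1/73 = 2016 - 1/73 = 147167/73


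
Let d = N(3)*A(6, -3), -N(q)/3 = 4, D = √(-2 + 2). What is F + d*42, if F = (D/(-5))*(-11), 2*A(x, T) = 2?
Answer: -504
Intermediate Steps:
D = 0 (D = √0 = 0)
A(x, T) = 1 (A(x, T) = (½)*2 = 1)
N(q) = -12 (N(q) = -3*4 = -12)
d = -12 (d = -12*1 = -12)
F = 0 (F = (0/(-5))*(-11) = (0*(-⅕))*(-11) = 0*(-11) = 0)
F + d*42 = 0 - 12*42 = 0 - 504 = -504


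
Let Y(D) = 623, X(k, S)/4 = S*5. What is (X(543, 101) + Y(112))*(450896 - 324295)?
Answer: 334606443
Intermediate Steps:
X(k, S) = 20*S (X(k, S) = 4*(S*5) = 4*(5*S) = 20*S)
(X(543, 101) + Y(112))*(450896 - 324295) = (20*101 + 623)*(450896 - 324295) = (2020 + 623)*126601 = 2643*126601 = 334606443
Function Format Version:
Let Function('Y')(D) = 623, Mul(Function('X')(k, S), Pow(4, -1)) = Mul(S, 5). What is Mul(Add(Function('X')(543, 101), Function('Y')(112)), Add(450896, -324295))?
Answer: 334606443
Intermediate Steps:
Function('X')(k, S) = Mul(20, S) (Function('X')(k, S) = Mul(4, Mul(S, 5)) = Mul(4, Mul(5, S)) = Mul(20, S))
Mul(Add(Function('X')(543, 101), Function('Y')(112)), Add(450896, -324295)) = Mul(Add(Mul(20, 101), 623), Add(450896, -324295)) = Mul(Add(2020, 623), 126601) = Mul(2643, 126601) = 334606443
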